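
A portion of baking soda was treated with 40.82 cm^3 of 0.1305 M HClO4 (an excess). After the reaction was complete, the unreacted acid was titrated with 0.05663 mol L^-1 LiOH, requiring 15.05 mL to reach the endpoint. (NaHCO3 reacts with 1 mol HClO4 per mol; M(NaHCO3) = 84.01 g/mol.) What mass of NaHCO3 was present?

0.376 g

Total n(HClO4) added = 0.1305 x 0.04082 = 0.005327 mol.
n(LiOH) used = 0.05663 x 0.01505 = 0.0008523 mol, which equals the excess n(HClO4).
So n(HClO4) consumed by the sample = 0.005327 - 0.0008523 = 0.004475 mol.
n(NaHCO3) = 0.004475 / 1 = 0.004475 mol.
mass = 0.004475 mol x 84.01 g/mol = 0.376 g.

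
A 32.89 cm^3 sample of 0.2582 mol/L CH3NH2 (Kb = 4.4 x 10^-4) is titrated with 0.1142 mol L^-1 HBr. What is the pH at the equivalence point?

n(CH3NH2) = 0.2582 x 0.03289 = 0.008492 mol; V(HBr) at equivalence = 0.008492/0.1142 = 0.07436 L.
At equivalence the base is fully converted to CH3NH3+; total volume = 0.1073 L, so [CH3NH3+] = 0.008492/0.1073 = 0.07918 M.
Ka(CH3NH3+) = Kw/Kb = 1.0e-14 / 4.4 x 10^-4 = 2.27e-11.
[H^+] = sqrt(Ka x [CH3NH3+]) = sqrt(2.27e-11 x 0.07918) = 1.34e-6 M.
pH = -log(1.34e-6) = 5.87.

5.87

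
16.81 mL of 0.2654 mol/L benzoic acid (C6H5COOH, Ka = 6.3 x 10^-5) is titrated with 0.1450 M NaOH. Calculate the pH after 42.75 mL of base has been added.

12.46

n(acid) = 0.2654 x 0.01681 = 0.004461 mol; n(NaOH) added = 0.1450 x 0.04275 = 0.006199 mol.
Base is in excess by 0.006199 - 0.004461 = 0.001737 mol in a total volume of 0.05956 L.
[OH^-] = 0.001737/0.05956 = 0.02917 M, so pOH = 1.54 and pH = 14.00 - 1.54 = 12.46.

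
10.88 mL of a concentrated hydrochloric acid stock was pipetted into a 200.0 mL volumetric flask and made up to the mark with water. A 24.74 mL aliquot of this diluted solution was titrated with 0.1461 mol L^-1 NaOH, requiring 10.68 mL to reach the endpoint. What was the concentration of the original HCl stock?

1.16 M

n(NaOH) = 0.1461 x 0.01068 = 0.001560 mol.
n(HCl) in the aliquot = 0.001560 mol.
[diluted HCl] = 0.001560 / 0.02474 = 0.06307 M.
Dilution factor = 200.0/10.88 = 18.38, so [stock] = 0.06307 x 18.38 = 1.16 M.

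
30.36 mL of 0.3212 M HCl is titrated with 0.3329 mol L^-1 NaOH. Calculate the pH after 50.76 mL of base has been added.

n(acid) = 0.3212 x 0.03036 = 0.009752 mol; n(NaOH) added = 0.3329 x 0.05076 = 0.01690 mol.
Base is in excess by 0.01690 - 0.009752 = 0.007146 mol in a total volume of 0.08112 L.
[OH^-] = 0.007146/0.08112 = 0.08810 M, so pOH = 1.06 and pH = 14.00 - 1.06 = 12.94.

12.94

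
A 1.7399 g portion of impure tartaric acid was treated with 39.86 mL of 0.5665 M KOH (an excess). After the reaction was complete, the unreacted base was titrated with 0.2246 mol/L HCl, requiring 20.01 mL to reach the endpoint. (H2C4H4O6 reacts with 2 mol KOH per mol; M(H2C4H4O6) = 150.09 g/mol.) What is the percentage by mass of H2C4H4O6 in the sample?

78.0%

Total n(KOH) added = 0.5665 x 0.03986 = 0.02258 mol.
n(HCl) used = 0.2246 x 0.02001 = 0.004494 mol, which equals the excess n(KOH).
So n(KOH) consumed by the sample = 0.02258 - 0.004494 = 0.01809 mol.
n(H2C4H4O6) = 0.01809 / 2 = 0.009043 mol.
mass H2C4H4O6 = 0.009043 x 150.09 = 1.357 g, so %H2C4H4O6 = 1.357/1.7399 x 100 = 78.0%.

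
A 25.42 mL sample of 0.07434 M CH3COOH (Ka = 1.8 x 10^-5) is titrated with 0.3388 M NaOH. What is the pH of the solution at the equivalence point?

n(CH3COOH) = 0.07434 x 0.02542 = 0.001890 mol; V(NaOH) at equivalence = 0.001890/0.3388 = 0.005578 L.
At equivalence all the acid is converted to CH3COO-; total volume = 0.02542 + 0.005578 = 0.03100 L, so [CH3COO-] = 0.001890/0.03100 = 0.06096 M.
Kb = Kw/Ka = 1.0e-14 / 1.8 x 10^-5 = 5.56e-10.
[OH^-] = sqrt(Kb x [CH3COO-]) = sqrt(5.56e-10 x 0.06096) = 5.82e-6 M.
pOH = 5.24, so pH = 14.00 - 5.24 = 8.76.

8.76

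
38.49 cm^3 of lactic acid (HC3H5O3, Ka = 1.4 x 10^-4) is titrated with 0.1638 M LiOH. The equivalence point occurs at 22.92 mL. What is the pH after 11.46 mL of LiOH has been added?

3.85

11.46 mL is exactly half the equivalence volume (22.92/2), i.e. the half-equivalence point.
There, n(HA) = n(A^-), so pH = pKa = -log(1.4 x 10^-4) = 3.85.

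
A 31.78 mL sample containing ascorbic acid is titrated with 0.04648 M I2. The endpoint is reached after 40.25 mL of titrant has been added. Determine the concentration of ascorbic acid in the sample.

0.0589 M

n(I2) = 0.04648 x 0.04025 = 0.001871 mol.
From the balanced equation, 1 mol I2 reacts with 1 mol ascorbic acid, so n(ascorbic acid) = 0.001871 x 1/1 = 0.001871 mol.
[ascorbic acid] = 0.001871 / 0.03178 L = 0.0589 M.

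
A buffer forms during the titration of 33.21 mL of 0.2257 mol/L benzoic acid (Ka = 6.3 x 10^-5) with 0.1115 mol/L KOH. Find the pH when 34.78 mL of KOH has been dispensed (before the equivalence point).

4.23

Initial n(C6H5COOH) = 0.2257 x 0.03321 = 0.007495 mol.
n(KOH) added = 0.1115 x 0.03478 = 0.003878 mol, converting that many moles of C6H5COOH to C6H5COO-.
Remaining n(C6H5COOH) = 0.003618 mol; n(C6H5COO-) = 0.003878 mol.
By Henderson-Hasselbalch, pH = pKa + log([A^-]/[HA]) = 4.20 + log(0.003878/0.003618) = 4.20 + (+0.03) = 4.23.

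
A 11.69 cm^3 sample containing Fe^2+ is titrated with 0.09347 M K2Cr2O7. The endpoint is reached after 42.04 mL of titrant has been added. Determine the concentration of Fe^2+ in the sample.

n(K2Cr2O7) = 0.09347 x 0.04204 = 0.003929 mol.
From the balanced equation, 1 mol K2Cr2O7 reacts with 6 mol Fe^2+, so n(Fe^2+) = 0.003929 x 6/1 = 0.02358 mol.
[Fe^2+] = 0.02358 / 0.01169 L = 2.02 M.

2.02 M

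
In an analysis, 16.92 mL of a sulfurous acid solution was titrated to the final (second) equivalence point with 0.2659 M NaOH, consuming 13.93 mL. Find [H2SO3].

n(NaOH) = 0.2659 x 0.01393 = 0.003704 mol.
At the final (second) equivalence point, 2 mol OH^- react per mol H2SO3, so n(H2SO3) = 0.003704 / 2 = 0.001852 mol.
[H2SO3] = 0.001852 / 0.01692 L = 0.109 M.

0.109 M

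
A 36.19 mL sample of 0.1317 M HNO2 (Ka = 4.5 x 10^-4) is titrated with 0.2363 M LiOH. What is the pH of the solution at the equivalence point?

n(HNO2) = 0.1317 x 0.03619 = 0.004766 mol; V(LiOH) at equivalence = 0.004766/0.2363 = 0.02017 L.
At equivalence all the acid is converted to NO2-; total volume = 0.03619 + 0.02017 = 0.05636 L, so [NO2-] = 0.004766/0.05636 = 0.08457 M.
Kb = Kw/Ka = 1.0e-14 / 4.5 x 10^-4 = 2.22e-11.
[OH^-] = sqrt(Kb x [NO2-]) = sqrt(2.22e-11 x 0.08457) = 1.37e-6 M.
pOH = 5.86, so pH = 14.00 - 5.86 = 8.14.

8.14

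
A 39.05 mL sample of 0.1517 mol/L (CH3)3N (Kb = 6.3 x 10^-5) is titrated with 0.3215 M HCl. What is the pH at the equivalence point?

5.39

n((CH3)3N) = 0.1517 x 0.03905 = 0.005924 mol; V(HCl) at equivalence = 0.005924/0.3215 = 0.01843 L.
At equivalence the base is fully converted to (CH3)3NH+; total volume = 0.05748 L, so [(CH3)3NH+] = 0.005924/0.05748 = 0.1031 M.
Ka((CH3)3NH+) = Kw/Kb = 1.0e-14 / 6.3 x 10^-5 = 1.59e-10.
[H^+] = sqrt(Ka x [(CH3)3NH+]) = sqrt(1.59e-10 x 0.1031) = 4.04e-6 M.
pH = -log(4.04e-6) = 5.39.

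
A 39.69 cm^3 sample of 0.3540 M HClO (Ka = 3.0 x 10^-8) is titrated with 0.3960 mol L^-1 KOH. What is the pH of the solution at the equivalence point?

10.40

n(HClO) = 0.3540 x 0.03969 = 0.01405 mol; V(KOH) at equivalence = 0.01405/0.3960 = 0.03548 L.
At equivalence all the acid is converted to ClO-; total volume = 0.03969 + 0.03548 = 0.07517 L, so [ClO-] = 0.01405/0.07517 = 0.1869 M.
Kb = Kw/Ka = 1.0e-14 / 3.0 x 10^-8 = 3.33e-7.
[OH^-] = sqrt(Kb x [ClO-]) = sqrt(3.33e-7 x 0.1869) = 0.000250 M.
pOH = 3.60, so pH = 14.00 - 3.60 = 10.40.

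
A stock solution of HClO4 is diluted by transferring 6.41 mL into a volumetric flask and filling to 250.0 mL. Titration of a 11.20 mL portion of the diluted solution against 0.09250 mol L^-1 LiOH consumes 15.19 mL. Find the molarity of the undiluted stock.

4.89 M

n(LiOH) = 0.09250 x 0.01519 = 0.001405 mol.
n(HClO4) in the aliquot = 0.001405 mol.
[diluted HClO4] = 0.001405 / 0.01120 = 0.1255 M.
Dilution factor = 250.0/6.410 = 39.00, so [stock] = 0.1255 x 39.00 = 4.89 M.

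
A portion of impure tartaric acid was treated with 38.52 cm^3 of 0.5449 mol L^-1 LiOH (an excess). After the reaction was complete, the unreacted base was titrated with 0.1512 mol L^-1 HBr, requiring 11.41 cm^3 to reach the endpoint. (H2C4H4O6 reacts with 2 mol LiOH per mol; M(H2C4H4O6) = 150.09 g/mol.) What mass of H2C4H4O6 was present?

1.45 g

Total n(LiOH) added = 0.5449 x 0.03852 = 0.02099 mol.
n(HBr) used = 0.1512 x 0.01141 = 0.001725 mol, which equals the excess n(LiOH).
So n(LiOH) consumed by the sample = 0.02099 - 0.001725 = 0.01926 mol.
n(H2C4H4O6) = 0.01926 / 2 = 0.009632 mol.
mass = 0.009632 mol x 150.09 g/mol = 1.45 g.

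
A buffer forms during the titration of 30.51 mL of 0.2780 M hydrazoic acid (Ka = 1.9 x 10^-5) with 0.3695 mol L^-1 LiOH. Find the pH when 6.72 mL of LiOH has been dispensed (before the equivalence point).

Initial n(HN3) = 0.2780 x 0.03051 = 0.008482 mol.
n(LiOH) added = 0.3695 x 0.006720 = 0.002483 mol, converting that many moles of HN3 to N3-.
Remaining n(HN3) = 0.005999 mol; n(N3-) = 0.002483 mol.
By Henderson-Hasselbalch, pH = pKa + log([A^-]/[HA]) = 4.72 + log(0.002483/0.005999) = 4.72 + (-0.38) = 4.34.

4.34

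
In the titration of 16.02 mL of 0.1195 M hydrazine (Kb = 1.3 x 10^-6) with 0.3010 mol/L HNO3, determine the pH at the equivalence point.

n(N2H4) = 0.1195 x 0.01602 = 0.001914 mol; V(HNO3) at equivalence = 0.001914/0.3010 = 0.006360 L.
At equivalence the base is fully converted to N2H5+; total volume = 0.02238 L, so [N2H5+] = 0.001914/0.02238 = 0.08554 M.
Ka(N2H5+) = Kw/Kb = 1.0e-14 / 1.3 x 10^-6 = 7.69e-9.
[H^+] = sqrt(Ka x [N2H5+]) = sqrt(7.69e-9 x 0.08554) = 2.57e-5 M.
pH = -log(2.57e-5) = 4.59.

4.59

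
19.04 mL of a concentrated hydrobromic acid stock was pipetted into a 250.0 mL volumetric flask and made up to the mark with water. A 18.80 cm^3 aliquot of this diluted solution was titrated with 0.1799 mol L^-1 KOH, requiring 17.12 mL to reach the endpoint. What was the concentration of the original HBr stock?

2.15 M

n(KOH) = 0.1799 x 0.01712 = 0.003080 mol.
n(HBr) in the aliquot = 0.003080 mol.
[diluted HBr] = 0.003080 / 0.01880 = 0.1638 M.
Dilution factor = 250.0/19.04 = 13.13, so [stock] = 0.1638 x 13.13 = 2.15 M.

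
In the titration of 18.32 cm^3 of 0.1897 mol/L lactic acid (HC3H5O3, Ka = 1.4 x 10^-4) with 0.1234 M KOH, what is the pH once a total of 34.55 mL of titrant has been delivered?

12.17

n(acid) = 0.1897 x 0.01832 = 0.003475 mol; n(KOH) added = 0.1234 x 0.03455 = 0.004263 mol.
Base is in excess by 0.004263 - 0.003475 = 0.0007882 mol in a total volume of 0.05287 L.
[OH^-] = 0.0007882/0.05287 = 0.01491 M, so pOH = 1.83 and pH = 14.00 - 1.83 = 12.17.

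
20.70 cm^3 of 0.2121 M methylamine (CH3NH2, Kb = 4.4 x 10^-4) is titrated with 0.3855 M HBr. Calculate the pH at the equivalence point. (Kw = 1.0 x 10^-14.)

5.75

n(CH3NH2) = 0.2121 x 0.02070 = 0.004390 mol; V(HBr) at equivalence = 0.004390/0.3855 = 0.01139 L.
At equivalence the base is fully converted to CH3NH3+; total volume = 0.03209 L, so [CH3NH3+] = 0.004390/0.03209 = 0.1368 M.
Ka(CH3NH3+) = Kw/Kb = 1.0e-14 / 4.4 x 10^-4 = 2.27e-11.
[H^+] = sqrt(Ka x [CH3NH3+]) = sqrt(2.27e-11 x 0.1368) = 1.76e-6 M.
pH = -log(1.76e-6) = 5.75.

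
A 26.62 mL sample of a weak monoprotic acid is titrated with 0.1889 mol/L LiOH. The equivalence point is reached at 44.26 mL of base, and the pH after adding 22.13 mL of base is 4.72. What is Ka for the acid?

22.13 mL is half of the equivalence volume, so this is the half-equivalence point where [HA] = [A^-].
At half-equivalence pH = pKa, so pKa = 4.72.
Ka = 10^(-4.72) = 1.9 x 10^-5.

1.9 x 10^-5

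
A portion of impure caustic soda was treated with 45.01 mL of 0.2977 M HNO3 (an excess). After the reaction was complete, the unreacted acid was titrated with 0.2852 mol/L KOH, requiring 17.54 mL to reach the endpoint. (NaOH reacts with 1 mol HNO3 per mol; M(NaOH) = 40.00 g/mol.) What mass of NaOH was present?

0.336 g

Total n(HNO3) added = 0.2977 x 0.04501 = 0.01340 mol.
n(KOH) used = 0.2852 x 0.01754 = 0.005002 mol, which equals the excess n(HNO3).
So n(HNO3) consumed by the sample = 0.01340 - 0.005002 = 0.008397 mol.
n(NaOH) = 0.008397 / 1 = 0.008397 mol.
mass = 0.008397 mol x 40.00 g/mol = 0.336 g.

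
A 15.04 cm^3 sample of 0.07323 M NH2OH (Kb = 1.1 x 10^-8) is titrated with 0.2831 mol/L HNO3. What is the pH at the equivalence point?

n(NH2OH) = 0.07323 x 0.01504 = 0.001101 mol; V(HNO3) at equivalence = 0.001101/0.2831 = 0.003890 L.
At equivalence the base is fully converted to NH3OH+; total volume = 0.01893 L, so [NH3OH+] = 0.001101/0.01893 = 0.05818 M.
Ka(NH3OH+) = Kw/Kb = 1.0e-14 / 1.1 x 10^-8 = 9.09e-7.
[H^+] = sqrt(Ka x [NH3OH+]) = sqrt(9.09e-7 x 0.05818) = 0.000230 M.
pH = -log(0.000230) = 3.64.

3.64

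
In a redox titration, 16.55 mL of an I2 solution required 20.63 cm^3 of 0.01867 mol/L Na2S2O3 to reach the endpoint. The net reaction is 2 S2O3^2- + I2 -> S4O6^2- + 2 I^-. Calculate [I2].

n(Na2S2O3) = 0.01867 x 0.02063 = 0.0003852 mol.
From the balanced equation, 2 mol Na2S2O3 reacts with 1 mol I2, so n(I2) = 0.0003852 x 1/2 = 0.0001926 mol.
[I2] = 0.0001926 / 0.01655 L = 0.0116 M.

0.0116 M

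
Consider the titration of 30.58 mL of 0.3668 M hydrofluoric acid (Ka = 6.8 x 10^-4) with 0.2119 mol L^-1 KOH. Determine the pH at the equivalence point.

8.15

n(HF) = 0.3668 x 0.03058 = 0.01122 mol; V(KOH) at equivalence = 0.01122/0.2119 = 0.05293 L.
At equivalence all the acid is converted to F-; total volume = 0.03058 + 0.05293 = 0.08351 L, so [F-] = 0.01122/0.08351 = 0.1343 M.
Kb = Kw/Ka = 1.0e-14 / 6.8 x 10^-4 = 1.47e-11.
[OH^-] = sqrt(Kb x [F-]) = sqrt(1.47e-11 x 0.1343) = 1.41e-6 M.
pOH = 5.85, so pH = 14.00 - 5.85 = 8.15.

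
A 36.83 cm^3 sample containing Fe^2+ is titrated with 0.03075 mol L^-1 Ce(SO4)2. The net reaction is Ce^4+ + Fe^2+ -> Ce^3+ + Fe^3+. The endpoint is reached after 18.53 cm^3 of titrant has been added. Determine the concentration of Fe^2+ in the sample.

0.0155 M

n(Ce(SO4)2) = 0.03075 x 0.01853 = 0.0005698 mol.
From the balanced equation, 1 mol Ce(SO4)2 reacts with 1 mol Fe^2+, so n(Fe^2+) = 0.0005698 x 1/1 = 0.0005698 mol.
[Fe^2+] = 0.0005698 / 0.03683 L = 0.0155 M.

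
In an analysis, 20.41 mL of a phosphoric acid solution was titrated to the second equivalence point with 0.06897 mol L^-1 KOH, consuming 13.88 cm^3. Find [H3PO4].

n(KOH) = 0.06897 x 0.01388 = 0.0009573 mol.
At the second equivalence point, 2 mol OH^- react per mol H3PO4, so n(H3PO4) = 0.0009573 / 2 = 0.0004787 mol.
[H3PO4] = 0.0004787 / 0.02041 L = 0.0235 M.

0.0235 M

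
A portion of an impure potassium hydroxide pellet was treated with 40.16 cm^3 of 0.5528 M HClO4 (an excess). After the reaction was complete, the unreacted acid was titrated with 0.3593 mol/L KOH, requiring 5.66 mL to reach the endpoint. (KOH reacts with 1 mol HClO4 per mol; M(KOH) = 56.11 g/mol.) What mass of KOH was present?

1.13 g

Total n(HClO4) added = 0.5528 x 0.04016 = 0.02220 mol.
n(KOH) used = 0.3593 x 0.005660 = 0.002034 mol, which equals the excess n(HClO4).
So n(HClO4) consumed by the sample = 0.02220 - 0.002034 = 0.02017 mol.
n(KOH) = 0.02017 / 1 = 0.02017 mol.
mass = 0.02017 mol x 56.11 g/mol = 1.13 g.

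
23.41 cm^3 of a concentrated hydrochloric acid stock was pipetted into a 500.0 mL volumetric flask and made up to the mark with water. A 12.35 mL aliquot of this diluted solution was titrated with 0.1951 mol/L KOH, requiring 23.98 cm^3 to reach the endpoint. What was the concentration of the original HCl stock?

n(KOH) = 0.1951 x 0.02398 = 0.004678 mol.
n(HCl) in the aliquot = 0.004678 mol.
[diluted HCl] = 0.004678 / 0.01235 = 0.3788 M.
Dilution factor = 500.0/23.41 = 21.36, so [stock] = 0.3788 x 21.36 = 8.09 M.

8.09 M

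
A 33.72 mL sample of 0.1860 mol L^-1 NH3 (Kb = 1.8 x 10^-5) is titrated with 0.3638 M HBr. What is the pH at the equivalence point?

n(NH3) = 0.1860 x 0.03372 = 0.006272 mol; V(HBr) at equivalence = 0.006272/0.3638 = 0.01724 L.
At equivalence the base is fully converted to NH4+; total volume = 0.05096 L, so [NH4+] = 0.006272/0.05096 = 0.1231 M.
Ka(NH4+) = Kw/Kb = 1.0e-14 / 1.8 x 10^-5 = 5.56e-10.
[H^+] = sqrt(Ka x [NH4+]) = sqrt(5.56e-10 x 0.1231) = 8.27e-6 M.
pH = -log(8.27e-6) = 5.08.

5.08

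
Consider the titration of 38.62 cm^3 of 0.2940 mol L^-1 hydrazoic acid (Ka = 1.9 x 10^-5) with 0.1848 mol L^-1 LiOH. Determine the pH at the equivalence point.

n(HN3) = 0.2940 x 0.03862 = 0.01135 mol; V(LiOH) at equivalence = 0.01135/0.1848 = 0.06144 L.
At equivalence all the acid is converted to N3-; total volume = 0.03862 + 0.06144 = 0.1001 L, so [N3-] = 0.01135/0.1001 = 0.1135 M.
Kb = Kw/Ka = 1.0e-14 / 1.9 x 10^-5 = 5.26e-10.
[OH^-] = sqrt(Kb x [N3-]) = sqrt(5.26e-10 x 0.1135) = 7.73e-6 M.
pOH = 5.11, so pH = 14.00 - 5.11 = 8.89.

8.89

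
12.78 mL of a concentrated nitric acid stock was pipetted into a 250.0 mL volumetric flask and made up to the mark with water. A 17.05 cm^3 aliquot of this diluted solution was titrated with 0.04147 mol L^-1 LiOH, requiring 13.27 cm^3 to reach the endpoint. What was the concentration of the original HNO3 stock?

0.631 M

n(LiOH) = 0.04147 x 0.01327 = 0.0005503 mol.
n(HNO3) in the aliquot = 0.0005503 mol.
[diluted HNO3] = 0.0005503 / 0.01705 = 0.03228 M.
Dilution factor = 250.0/12.78 = 19.56, so [stock] = 0.03228 x 19.56 = 0.631 M.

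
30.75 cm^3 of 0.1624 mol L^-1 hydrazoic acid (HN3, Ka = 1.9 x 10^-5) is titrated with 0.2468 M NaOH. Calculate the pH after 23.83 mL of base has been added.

n(acid) = 0.1624 x 0.03075 = 0.004994 mol; n(NaOH) added = 0.2468 x 0.02383 = 0.005881 mol.
Base is in excess by 0.005881 - 0.004994 = 0.0008874 mol in a total volume of 0.05458 L.
[OH^-] = 0.0008874/0.05458 = 0.01626 M, so pOH = 1.79 and pH = 14.00 - 1.79 = 12.21.

12.21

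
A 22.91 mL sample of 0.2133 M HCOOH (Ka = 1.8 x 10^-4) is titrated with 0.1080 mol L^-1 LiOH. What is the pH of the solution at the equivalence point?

n(HCOOH) = 0.2133 x 0.02291 = 0.004887 mol; V(LiOH) at equivalence = 0.004887/0.1080 = 0.04525 L.
At equivalence all the acid is converted to HCOO-; total volume = 0.02291 + 0.04525 = 0.06816 L, so [HCOO-] = 0.004887/0.06816 = 0.07170 M.
Kb = Kw/Ka = 1.0e-14 / 1.8 x 10^-4 = 5.56e-11.
[OH^-] = sqrt(Kb x [HCOO-]) = sqrt(5.56e-11 x 0.07170) = 2.00e-6 M.
pOH = 5.70, so pH = 14.00 - 5.70 = 8.30.

8.30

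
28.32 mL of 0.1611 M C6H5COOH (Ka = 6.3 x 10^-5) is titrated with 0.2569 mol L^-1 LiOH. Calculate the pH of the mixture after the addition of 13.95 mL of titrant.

4.76

Initial n(C6H5COOH) = 0.1611 x 0.02832 = 0.004562 mol.
n(LiOH) added = 0.2569 x 0.01395 = 0.003584 mol, converting that many moles of C6H5COOH to C6H5COO-.
Remaining n(C6H5COOH) = 0.0009786 mol; n(C6H5COO-) = 0.003584 mol.
By Henderson-Hasselbalch, pH = pKa + log([A^-]/[HA]) = 4.20 + log(0.003584/0.0009786) = 4.20 + (+0.56) = 4.76.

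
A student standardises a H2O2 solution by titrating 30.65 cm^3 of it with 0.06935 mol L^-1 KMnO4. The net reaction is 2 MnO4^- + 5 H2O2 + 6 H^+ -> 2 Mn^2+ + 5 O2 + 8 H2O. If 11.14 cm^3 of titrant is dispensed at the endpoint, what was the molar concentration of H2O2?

n(KMnO4) = 0.06935 x 0.01114 = 0.0007726 mol.
From the balanced equation, 2 mol KMnO4 reacts with 5 mol H2O2, so n(H2O2) = 0.0007726 x 5/2 = 0.001931 mol.
[H2O2] = 0.001931 / 0.03065 L = 0.0630 M.

0.0630 M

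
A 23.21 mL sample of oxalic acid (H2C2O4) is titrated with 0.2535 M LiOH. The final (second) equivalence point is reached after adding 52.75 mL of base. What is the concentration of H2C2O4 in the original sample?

0.288 M

n(LiOH) = 0.2535 x 0.05275 = 0.01337 mol.
At the final (second) equivalence point, 2 mol OH^- react per mol H2C2O4, so n(H2C2O4) = 0.01337 / 2 = 0.006686 mol.
[H2C2O4] = 0.006686 / 0.02321 L = 0.288 M.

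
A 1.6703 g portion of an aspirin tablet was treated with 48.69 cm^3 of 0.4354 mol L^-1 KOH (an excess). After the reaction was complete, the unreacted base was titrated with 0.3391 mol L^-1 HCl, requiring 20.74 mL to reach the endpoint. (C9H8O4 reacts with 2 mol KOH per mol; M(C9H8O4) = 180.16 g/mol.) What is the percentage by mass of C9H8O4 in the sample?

Total n(KOH) added = 0.4354 x 0.04869 = 0.02120 mol.
n(HCl) used = 0.3391 x 0.02074 = 0.007033 mol, which equals the excess n(KOH).
So n(KOH) consumed by the sample = 0.02120 - 0.007033 = 0.01417 mol.
n(C9H8O4) = 0.01417 / 2 = 0.007083 mol.
mass C9H8O4 = 0.007083 x 180.16 = 1.276 g, so %C9H8O4 = 1.276/1.6703 x 100 = 76.4%.

76.4%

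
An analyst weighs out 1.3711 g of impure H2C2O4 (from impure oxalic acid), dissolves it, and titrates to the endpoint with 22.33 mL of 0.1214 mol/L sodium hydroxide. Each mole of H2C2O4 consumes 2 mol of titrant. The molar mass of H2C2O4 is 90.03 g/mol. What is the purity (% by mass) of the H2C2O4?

8.90%

n(NaOH) = 0.1214 x 0.02233 = 0.002711 mol.
n(H2C2O4) = 0.002711 / 2 = 0.001355 mol.
mass of H2C2O4 = 0.001355 x 90.03 = 0.1220 g.
% purity = 0.1220 / 1.3711 x 100 = 8.90%.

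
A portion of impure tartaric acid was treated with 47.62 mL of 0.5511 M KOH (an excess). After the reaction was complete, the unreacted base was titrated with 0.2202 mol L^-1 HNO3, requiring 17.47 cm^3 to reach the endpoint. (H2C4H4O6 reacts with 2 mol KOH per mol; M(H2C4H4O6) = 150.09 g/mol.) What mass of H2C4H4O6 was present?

Total n(KOH) added = 0.5511 x 0.04762 = 0.02624 mol.
n(HNO3) used = 0.2202 x 0.01747 = 0.003847 mol, which equals the excess n(KOH).
So n(KOH) consumed by the sample = 0.02624 - 0.003847 = 0.02240 mol.
n(H2C4H4O6) = 0.02240 / 2 = 0.01120 mol.
mass = 0.01120 mol x 150.09 g/mol = 1.68 g.

1.68 g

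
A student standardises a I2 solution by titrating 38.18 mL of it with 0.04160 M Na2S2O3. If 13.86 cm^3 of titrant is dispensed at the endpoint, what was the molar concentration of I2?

n(Na2S2O3) = 0.04160 x 0.01386 = 0.0005766 mol.
From the balanced equation, 2 mol Na2S2O3 reacts with 1 mol I2, so n(I2) = 0.0005766 x 1/2 = 0.0002883 mol.
[I2] = 0.0002883 / 0.03818 L = 0.00755 M.

0.00755 M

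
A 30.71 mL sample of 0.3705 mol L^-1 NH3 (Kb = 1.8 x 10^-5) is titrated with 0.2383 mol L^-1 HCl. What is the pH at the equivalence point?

5.05

n(NH3) = 0.3705 x 0.03071 = 0.01138 mol; V(HCl) at equivalence = 0.01138/0.2383 = 0.04775 L.
At equivalence the base is fully converted to NH4+; total volume = 0.07846 L, so [NH4+] = 0.01138/0.07846 = 0.1450 M.
Ka(NH4+) = Kw/Kb = 1.0e-14 / 1.8 x 10^-5 = 5.56e-10.
[H^+] = sqrt(Ka x [NH4+]) = sqrt(5.56e-10 x 0.1450) = 8.98e-6 M.
pH = -log(8.98e-6) = 5.05.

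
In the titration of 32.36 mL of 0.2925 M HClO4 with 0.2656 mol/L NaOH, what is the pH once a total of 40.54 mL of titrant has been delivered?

12.25

n(acid) = 0.2925 x 0.03236 = 0.009465 mol; n(NaOH) added = 0.2656 x 0.04054 = 0.01077 mol.
Base is in excess by 0.01077 - 0.009465 = 0.001302 mol in a total volume of 0.07290 L.
[OH^-] = 0.001302/0.07290 = 0.01786 M, so pOH = 1.75 and pH = 14.00 - 1.75 = 12.25.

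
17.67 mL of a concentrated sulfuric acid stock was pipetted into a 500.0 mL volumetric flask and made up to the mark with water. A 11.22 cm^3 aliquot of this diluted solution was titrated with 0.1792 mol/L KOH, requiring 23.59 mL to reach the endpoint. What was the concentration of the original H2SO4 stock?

5.33 M

n(KOH) = 0.1792 x 0.02359 = 0.004227 mol.
n(H2SO4) in the aliquot = 0.004227 x 1/2 = 0.002114 mol.
[diluted H2SO4] = 0.002114 / 0.01122 = 0.1884 M.
Dilution factor = 500.0/17.67 = 28.30, so [stock] = 0.1884 x 28.30 = 5.33 M.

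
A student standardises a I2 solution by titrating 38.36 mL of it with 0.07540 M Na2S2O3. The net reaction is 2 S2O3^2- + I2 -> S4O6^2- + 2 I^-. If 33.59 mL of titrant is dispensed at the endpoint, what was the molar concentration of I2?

0.0330 M

n(Na2S2O3) = 0.07540 x 0.03359 = 0.002533 mol.
From the balanced equation, 2 mol Na2S2O3 reacts with 1 mol I2, so n(I2) = 0.002533 x 1/2 = 0.001266 mol.
[I2] = 0.001266 / 0.03836 L = 0.0330 M.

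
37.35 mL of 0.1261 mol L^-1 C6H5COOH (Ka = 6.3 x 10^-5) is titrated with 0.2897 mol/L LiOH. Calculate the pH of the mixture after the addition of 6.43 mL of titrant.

4.02

Initial n(C6H5COOH) = 0.1261 x 0.03735 = 0.004710 mol.
n(LiOH) added = 0.2897 x 0.006430 = 0.001863 mol, converting that many moles of C6H5COOH to C6H5COO-.
Remaining n(C6H5COOH) = 0.002847 mol; n(C6H5COO-) = 0.001863 mol.
By Henderson-Hasselbalch, pH = pKa + log([A^-]/[HA]) = 4.20 + log(0.001863/0.002847) = 4.20 + (-0.18) = 4.02.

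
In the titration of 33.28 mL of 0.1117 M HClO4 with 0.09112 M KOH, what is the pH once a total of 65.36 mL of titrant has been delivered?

n(acid) = 0.1117 x 0.03328 = 0.003717 mol; n(KOH) added = 0.09112 x 0.06536 = 0.005956 mol.
Base is in excess by 0.005956 - 0.003717 = 0.002238 mol in a total volume of 0.09864 L.
[OH^-] = 0.002238/0.09864 = 0.02269 M, so pOH = 1.64 and pH = 14.00 - 1.64 = 12.36.

12.36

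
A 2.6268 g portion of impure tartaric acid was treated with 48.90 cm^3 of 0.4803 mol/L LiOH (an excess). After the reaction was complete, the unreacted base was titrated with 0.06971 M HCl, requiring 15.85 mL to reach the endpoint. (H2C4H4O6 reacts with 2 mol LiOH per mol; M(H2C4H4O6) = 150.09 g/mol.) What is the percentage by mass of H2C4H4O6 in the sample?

63.9%

Total n(LiOH) added = 0.4803 x 0.04890 = 0.02349 mol.
n(HCl) used = 0.06971 x 0.01585 = 0.001105 mol, which equals the excess n(LiOH).
So n(LiOH) consumed by the sample = 0.02349 - 0.001105 = 0.02238 mol.
n(H2C4H4O6) = 0.02238 / 2 = 0.01119 mol.
mass H2C4H4O6 = 0.01119 x 150.09 = 1.680 g, so %H2C4H4O6 = 1.680/2.6268 x 100 = 63.9%.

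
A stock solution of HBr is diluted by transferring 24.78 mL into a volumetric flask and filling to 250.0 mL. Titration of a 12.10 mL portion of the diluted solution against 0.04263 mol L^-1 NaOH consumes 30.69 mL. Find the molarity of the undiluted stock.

1.09 M

n(NaOH) = 0.04263 x 0.03069 = 0.001308 mol.
n(HBr) in the aliquot = 0.001308 mol.
[diluted HBr] = 0.001308 / 0.01210 = 0.1081 M.
Dilution factor = 250.0/24.78 = 10.09, so [stock] = 0.1081 x 10.09 = 1.09 M.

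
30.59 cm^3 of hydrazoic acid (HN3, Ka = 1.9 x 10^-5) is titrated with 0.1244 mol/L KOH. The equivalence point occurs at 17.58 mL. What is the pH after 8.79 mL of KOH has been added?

4.72

8.79 mL is exactly half the equivalence volume (17.58/2), i.e. the half-equivalence point.
There, n(HA) = n(A^-), so pH = pKa = -log(1.9 x 10^-5) = 4.72.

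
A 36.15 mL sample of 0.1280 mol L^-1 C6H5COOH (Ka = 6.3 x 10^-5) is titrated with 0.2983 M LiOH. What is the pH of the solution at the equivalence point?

n(C6H5COOH) = 0.1280 x 0.03615 = 0.004627 mol; V(LiOH) at equivalence = 0.004627/0.2983 = 0.01551 L.
At equivalence all the acid is converted to C6H5COO-; total volume = 0.03615 + 0.01551 = 0.05166 L, so [C6H5COO-] = 0.004627/0.05166 = 0.08957 M.
Kb = Kw/Ka = 1.0e-14 / 6.3 x 10^-5 = 1.59e-10.
[OH^-] = sqrt(Kb x [C6H5COO-]) = sqrt(1.59e-10 x 0.08957) = 3.77e-6 M.
pOH = 5.42, so pH = 14.00 - 5.42 = 8.58.

8.58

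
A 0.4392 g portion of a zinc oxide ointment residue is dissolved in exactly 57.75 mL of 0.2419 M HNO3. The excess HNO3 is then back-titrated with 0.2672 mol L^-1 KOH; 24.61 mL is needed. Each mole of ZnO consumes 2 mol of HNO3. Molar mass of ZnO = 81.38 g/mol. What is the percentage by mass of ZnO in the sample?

68.5%

Total n(HNO3) added = 0.2419 x 0.05775 = 0.01397 mol.
n(KOH) used = 0.2672 x 0.02461 = 0.006576 mol, which equals the excess n(HNO3).
So n(HNO3) consumed by the sample = 0.01397 - 0.006576 = 0.007394 mol.
n(ZnO) = 0.007394 / 2 = 0.003697 mol.
mass ZnO = 0.003697 x 81.38 = 0.3009 g, so %ZnO = 0.3009/0.4392 x 100 = 68.5%.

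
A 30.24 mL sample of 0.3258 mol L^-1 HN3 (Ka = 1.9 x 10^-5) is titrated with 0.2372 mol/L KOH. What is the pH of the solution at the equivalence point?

8.93

n(HN3) = 0.3258 x 0.03024 = 0.009852 mol; V(KOH) at equivalence = 0.009852/0.2372 = 0.04154 L.
At equivalence all the acid is converted to N3-; total volume = 0.03024 + 0.04154 = 0.07178 L, so [N3-] = 0.009852/0.07178 = 0.1373 M.
Kb = Kw/Ka = 1.0e-14 / 1.9 x 10^-5 = 5.26e-10.
[OH^-] = sqrt(Kb x [N3-]) = sqrt(5.26e-10 x 0.1373) = 8.50e-6 M.
pOH = 5.07, so pH = 14.00 - 5.07 = 8.93.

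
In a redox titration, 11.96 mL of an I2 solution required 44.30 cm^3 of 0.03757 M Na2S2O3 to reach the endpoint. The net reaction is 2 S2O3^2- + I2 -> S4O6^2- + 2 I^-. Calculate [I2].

0.0696 M

n(Na2S2O3) = 0.03757 x 0.04430 = 0.001664 mol.
From the balanced equation, 2 mol Na2S2O3 reacts with 1 mol I2, so n(I2) = 0.001664 x 1/2 = 0.0008322 mol.
[I2] = 0.0008322 / 0.01196 L = 0.0696 M.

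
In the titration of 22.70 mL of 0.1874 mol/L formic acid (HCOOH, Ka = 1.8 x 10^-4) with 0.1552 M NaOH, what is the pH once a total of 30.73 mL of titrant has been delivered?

n(acid) = 0.1874 x 0.02270 = 0.004254 mol; n(NaOH) added = 0.1552 x 0.03073 = 0.004769 mol.
Base is in excess by 0.004769 - 0.004254 = 0.0005153 mol in a total volume of 0.05343 L.
[OH^-] = 0.0005153/0.05343 = 0.009645 M, so pOH = 2.02 and pH = 14.00 - 2.02 = 11.98.

11.98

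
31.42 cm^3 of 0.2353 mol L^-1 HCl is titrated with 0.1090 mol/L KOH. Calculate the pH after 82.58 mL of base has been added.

n(acid) = 0.2353 x 0.03142 = 0.007393 mol; n(KOH) added = 0.1090 x 0.08258 = 0.009001 mol.
Base is in excess by 0.009001 - 0.007393 = 0.001608 mol in a total volume of 0.1140 L.
[OH^-] = 0.001608/0.1140 = 0.01411 M, so pOH = 1.85 and pH = 14.00 - 1.85 = 12.15.

12.15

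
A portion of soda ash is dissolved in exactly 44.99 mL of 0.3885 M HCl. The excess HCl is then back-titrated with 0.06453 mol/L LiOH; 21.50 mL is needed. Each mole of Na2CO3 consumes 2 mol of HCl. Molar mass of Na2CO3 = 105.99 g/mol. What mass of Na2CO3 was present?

0.853 g

Total n(HCl) added = 0.3885 x 0.04499 = 0.01748 mol.
n(LiOH) used = 0.06453 x 0.02150 = 0.001387 mol, which equals the excess n(HCl).
So n(HCl) consumed by the sample = 0.01748 - 0.001387 = 0.01609 mol.
n(Na2CO3) = 0.01609 / 2 = 0.008046 mol.
mass = 0.008046 mol x 105.99 g/mol = 0.853 g.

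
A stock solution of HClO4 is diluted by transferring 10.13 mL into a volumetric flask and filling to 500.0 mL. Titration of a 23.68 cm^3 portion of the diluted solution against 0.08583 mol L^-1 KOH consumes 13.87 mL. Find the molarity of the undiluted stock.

2.48 M

n(KOH) = 0.08583 x 0.01387 = 0.001190 mol.
n(HClO4) in the aliquot = 0.001190 mol.
[diluted HClO4] = 0.001190 / 0.02368 = 0.05027 M.
Dilution factor = 500.0/10.13 = 49.36, so [stock] = 0.05027 x 49.36 = 2.48 M.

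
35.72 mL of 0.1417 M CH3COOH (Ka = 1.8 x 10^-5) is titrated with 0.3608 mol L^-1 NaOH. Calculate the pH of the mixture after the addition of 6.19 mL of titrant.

4.64

Initial n(CH3COOH) = 0.1417 x 0.03572 = 0.005062 mol.
n(NaOH) added = 0.3608 x 0.006190 = 0.002233 mol, converting that many moles of CH3COOH to CH3COO-.
Remaining n(CH3COOH) = 0.002828 mol; n(CH3COO-) = 0.002233 mol.
By Henderson-Hasselbalch, pH = pKa + log([A^-]/[HA]) = 4.74 + log(0.002233/0.002828) = 4.74 + (-0.10) = 4.64.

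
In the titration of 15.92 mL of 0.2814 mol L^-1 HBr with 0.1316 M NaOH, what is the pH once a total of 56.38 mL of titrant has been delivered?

n(acid) = 0.2814 x 0.01592 = 0.004480 mol; n(NaOH) added = 0.1316 x 0.05638 = 0.007420 mol.
Base is in excess by 0.007420 - 0.004480 = 0.002940 mol in a total volume of 0.07230 L.
[OH^-] = 0.002940/0.07230 = 0.04066 M, so pOH = 1.39 and pH = 14.00 - 1.39 = 12.61.

12.61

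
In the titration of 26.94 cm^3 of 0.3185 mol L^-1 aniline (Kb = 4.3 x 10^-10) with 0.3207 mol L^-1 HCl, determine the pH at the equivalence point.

2.71

n(C6H5NH2) = 0.3185 x 0.02694 = 0.008580 mol; V(HCl) at equivalence = 0.008580/0.3207 = 0.02676 L.
At equivalence the base is fully converted to C6H5NH3+; total volume = 0.05370 L, so [C6H5NH3+] = 0.008580/0.05370 = 0.1598 M.
Ka(C6H5NH3+) = Kw/Kb = 1.0e-14 / 4.3 x 10^-10 = 2.33e-5.
[H^+] = sqrt(Ka x [C6H5NH3+]) = sqrt(2.33e-5 x 0.1598) = 0.00193 M.
pH = -log(0.00193) = 2.71.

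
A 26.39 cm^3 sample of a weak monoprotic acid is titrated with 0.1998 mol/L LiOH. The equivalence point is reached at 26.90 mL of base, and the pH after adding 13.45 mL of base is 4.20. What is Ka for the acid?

6.3 x 10^-5

13.45 mL is half of the equivalence volume, so this is the half-equivalence point where [HA] = [A^-].
At half-equivalence pH = pKa, so pKa = 4.20.
Ka = 10^(-4.20) = 6.3 x 10^-5.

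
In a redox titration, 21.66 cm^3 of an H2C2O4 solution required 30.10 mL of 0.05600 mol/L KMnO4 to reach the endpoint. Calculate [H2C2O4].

n(KMnO4) = 0.05600 x 0.03010 = 0.001686 mol.
From the balanced equation, 2 mol KMnO4 reacts with 5 mol H2C2O4, so n(H2C2O4) = 0.001686 x 5/2 = 0.004214 mol.
[H2C2O4] = 0.004214 / 0.02166 L = 0.195 M.

0.195 M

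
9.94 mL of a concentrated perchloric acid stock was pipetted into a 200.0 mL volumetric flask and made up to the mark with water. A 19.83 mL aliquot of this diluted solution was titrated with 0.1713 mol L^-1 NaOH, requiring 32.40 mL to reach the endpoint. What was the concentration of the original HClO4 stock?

5.63 M

n(NaOH) = 0.1713 x 0.03240 = 0.005550 mol.
n(HClO4) in the aliquot = 0.005550 mol.
[diluted HClO4] = 0.005550 / 0.01983 = 0.2799 M.
Dilution factor = 200.0/9.940 = 20.12, so [stock] = 0.2799 x 20.12 = 5.63 M.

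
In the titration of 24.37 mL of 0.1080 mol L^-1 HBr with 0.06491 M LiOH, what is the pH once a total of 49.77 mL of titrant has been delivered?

n(acid) = 0.1080 x 0.02437 = 0.002632 mol; n(LiOH) added = 0.06491 x 0.04977 = 0.003231 mol.
Base is in excess by 0.003231 - 0.002632 = 0.0005986 mol in a total volume of 0.07414 L.
[OH^-] = 0.0005986/0.07414 = 0.008074 M, so pOH = 2.09 and pH = 14.00 - 2.09 = 11.91.

11.91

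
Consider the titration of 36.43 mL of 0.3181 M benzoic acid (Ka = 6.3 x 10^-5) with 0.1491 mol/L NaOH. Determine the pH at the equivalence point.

8.60

n(C6H5COOH) = 0.3181 x 0.03643 = 0.01159 mol; V(NaOH) at equivalence = 0.01159/0.1491 = 0.07772 L.
At equivalence all the acid is converted to C6H5COO-; total volume = 0.03643 + 0.07772 = 0.1142 L, so [C6H5COO-] = 0.01159/0.1142 = 0.1015 M.
Kb = Kw/Ka = 1.0e-14 / 6.3 x 10^-5 = 1.59e-10.
[OH^-] = sqrt(Kb x [C6H5COO-]) = sqrt(1.59e-10 x 0.1015) = 4.01e-6 M.
pOH = 5.40, so pH = 14.00 - 5.40 = 8.60.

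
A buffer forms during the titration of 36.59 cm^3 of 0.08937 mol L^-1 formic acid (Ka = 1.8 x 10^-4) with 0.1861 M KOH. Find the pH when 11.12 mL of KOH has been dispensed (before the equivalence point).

3.98

Initial n(HCOOH) = 0.08937 x 0.03659 = 0.003270 mol.
n(KOH) added = 0.1861 x 0.01112 = 0.002069 mol, converting that many moles of HCOOH to HCOO-.
Remaining n(HCOOH) = 0.001201 mol; n(HCOO-) = 0.002069 mol.
By Henderson-Hasselbalch, pH = pKa + log([A^-]/[HA]) = 3.74 + log(0.002069/0.001201) = 3.74 + (+0.24) = 3.98.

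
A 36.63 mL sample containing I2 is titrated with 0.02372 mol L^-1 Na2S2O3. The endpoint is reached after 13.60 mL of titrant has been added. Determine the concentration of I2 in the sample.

n(Na2S2O3) = 0.02372 x 0.01360 = 0.0003226 mol.
From the balanced equation, 2 mol Na2S2O3 reacts with 1 mol I2, so n(I2) = 0.0003226 x 1/2 = 0.0001613 mol.
[I2] = 0.0001613 / 0.03663 L = 0.00440 M.

0.00440 M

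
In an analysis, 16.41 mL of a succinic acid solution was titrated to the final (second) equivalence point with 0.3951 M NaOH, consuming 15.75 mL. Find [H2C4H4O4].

0.190 M

n(NaOH) = 0.3951 x 0.01575 = 0.006223 mol.
At the final (second) equivalence point, 2 mol OH^- react per mol H2C4H4O4, so n(H2C4H4O4) = 0.006223 / 2 = 0.003111 mol.
[H2C4H4O4] = 0.003111 / 0.01641 L = 0.190 M.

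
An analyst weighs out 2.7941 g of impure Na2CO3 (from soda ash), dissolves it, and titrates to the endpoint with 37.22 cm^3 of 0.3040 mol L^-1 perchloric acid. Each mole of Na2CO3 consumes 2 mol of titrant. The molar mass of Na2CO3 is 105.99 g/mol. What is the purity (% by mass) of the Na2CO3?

21.5%

n(HClO4) = 0.3040 x 0.03722 = 0.01131 mol.
n(Na2CO3) = 0.01131 / 2 = 0.005657 mol.
mass of Na2CO3 = 0.005657 x 105.99 = 0.5996 g.
% purity = 0.5996 / 2.7941 x 100 = 21.5%.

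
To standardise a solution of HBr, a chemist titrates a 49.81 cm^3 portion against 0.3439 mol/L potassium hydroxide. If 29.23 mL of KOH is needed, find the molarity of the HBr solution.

0.202 M

n(KOH) delivered = 0.3439 x 0.02923 = 0.01005 mol.
For a 1:1 reaction, n(HBr) = 0.01005 mol.
[HBr] = 0.01005 mol / 0.04981 L = 0.202 M.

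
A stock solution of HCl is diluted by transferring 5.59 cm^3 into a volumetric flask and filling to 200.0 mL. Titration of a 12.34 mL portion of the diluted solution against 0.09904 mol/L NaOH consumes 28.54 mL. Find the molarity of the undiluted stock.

8.20 M

n(NaOH) = 0.09904 x 0.02854 = 0.002827 mol.
n(HCl) in the aliquot = 0.002827 mol.
[diluted HCl] = 0.002827 / 0.01234 = 0.2291 M.
Dilution factor = 200.0/5.590 = 35.78, so [stock] = 0.2291 x 35.78 = 8.20 M.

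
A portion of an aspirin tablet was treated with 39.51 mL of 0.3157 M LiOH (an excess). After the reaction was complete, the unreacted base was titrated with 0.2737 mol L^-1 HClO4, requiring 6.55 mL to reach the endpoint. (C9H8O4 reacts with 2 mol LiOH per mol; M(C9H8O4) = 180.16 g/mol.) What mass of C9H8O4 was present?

Total n(LiOH) added = 0.3157 x 0.03951 = 0.01247 mol.
n(HClO4) used = 0.2737 x 0.006550 = 0.001793 mol, which equals the excess n(LiOH).
So n(LiOH) consumed by the sample = 0.01247 - 0.001793 = 0.01068 mol.
n(C9H8O4) = 0.01068 / 2 = 0.005340 mol.
mass = 0.005340 mol x 180.16 g/mol = 0.962 g.

0.962 g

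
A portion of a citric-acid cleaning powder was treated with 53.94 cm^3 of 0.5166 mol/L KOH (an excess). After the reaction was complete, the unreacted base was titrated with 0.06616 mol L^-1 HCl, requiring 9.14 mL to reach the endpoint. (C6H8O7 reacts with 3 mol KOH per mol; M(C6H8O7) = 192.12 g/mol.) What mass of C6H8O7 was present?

Total n(KOH) added = 0.5166 x 0.05394 = 0.02787 mol.
n(HCl) used = 0.06616 x 0.009140 = 0.0006047 mol, which equals the excess n(KOH).
So n(KOH) consumed by the sample = 0.02787 - 0.0006047 = 0.02726 mol.
n(C6H8O7) = 0.02726 / 3 = 0.009087 mol.
mass = 0.009087 mol x 192.12 g/mol = 1.75 g.

1.75 g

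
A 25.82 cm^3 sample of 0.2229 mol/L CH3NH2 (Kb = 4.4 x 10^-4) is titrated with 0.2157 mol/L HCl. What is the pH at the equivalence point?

n(CH3NH2) = 0.2229 x 0.02582 = 0.005755 mol; V(HCl) at equivalence = 0.005755/0.2157 = 0.02668 L.
At equivalence the base is fully converted to CH3NH3+; total volume = 0.05250 L, so [CH3NH3+] = 0.005755/0.05250 = 0.1096 M.
Ka(CH3NH3+) = Kw/Kb = 1.0e-14 / 4.4 x 10^-4 = 2.27e-11.
[H^+] = sqrt(Ka x [CH3NH3+]) = sqrt(2.27e-11 x 0.1096) = 1.58e-6 M.
pH = -log(1.58e-6) = 5.80.

5.80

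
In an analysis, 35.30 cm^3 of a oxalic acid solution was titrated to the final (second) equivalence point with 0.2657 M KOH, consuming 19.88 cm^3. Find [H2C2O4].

n(KOH) = 0.2657 x 0.01988 = 0.005282 mol.
At the final (second) equivalence point, 2 mol OH^- react per mol H2C2O4, so n(H2C2O4) = 0.005282 / 2 = 0.002641 mol.
[H2C2O4] = 0.002641 / 0.03530 L = 0.0748 M.

0.0748 M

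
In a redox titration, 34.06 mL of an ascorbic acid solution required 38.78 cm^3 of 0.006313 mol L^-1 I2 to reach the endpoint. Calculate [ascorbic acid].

n(I2) = 0.006313 x 0.03878 = 0.0002448 mol.
From the balanced equation, 1 mol I2 reacts with 1 mol ascorbic acid, so n(ascorbic acid) = 0.0002448 x 1/1 = 0.0002448 mol.
[ascorbic acid] = 0.0002448 / 0.03406 L = 0.00719 M.

0.00719 M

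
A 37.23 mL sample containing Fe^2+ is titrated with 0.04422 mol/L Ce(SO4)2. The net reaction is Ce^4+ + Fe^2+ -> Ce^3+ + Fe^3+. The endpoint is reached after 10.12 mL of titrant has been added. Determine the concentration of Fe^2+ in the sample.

0.0120 M

n(Ce(SO4)2) = 0.04422 x 0.01012 = 0.0004475 mol.
From the balanced equation, 1 mol Ce(SO4)2 reacts with 1 mol Fe^2+, so n(Fe^2+) = 0.0004475 x 1/1 = 0.0004475 mol.
[Fe^2+] = 0.0004475 / 0.03723 L = 0.0120 M.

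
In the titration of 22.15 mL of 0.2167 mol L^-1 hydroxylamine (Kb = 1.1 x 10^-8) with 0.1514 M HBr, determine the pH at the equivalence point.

3.55

n(NH2OH) = 0.2167 x 0.02215 = 0.004800 mol; V(HBr) at equivalence = 0.004800/0.1514 = 0.03170 L.
At equivalence the base is fully converted to NH3OH+; total volume = 0.05385 L, so [NH3OH+] = 0.004800/0.05385 = 0.08913 M.
Ka(NH3OH+) = Kw/Kb = 1.0e-14 / 1.1 x 10^-8 = 9.09e-7.
[H^+] = sqrt(Ka x [NH3OH+]) = sqrt(9.09e-7 x 0.08913) = 0.000285 M.
pH = -log(0.000285) = 3.55.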